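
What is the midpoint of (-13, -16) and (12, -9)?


Midpoint = ((-13+12)/2, (-16+-9)/2) = (-0.5, -12.5)

(-0.5, -12.5)


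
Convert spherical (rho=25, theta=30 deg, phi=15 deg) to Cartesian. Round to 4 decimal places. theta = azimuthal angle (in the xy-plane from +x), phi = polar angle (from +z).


x = 25 * sin(15) * cos(30) = 5.6036
y = 25 * sin(15) * sin(30) = 3.2352
z = 25 * cos(15) = 24.1481

(5.6036, 3.2352, 24.1481)


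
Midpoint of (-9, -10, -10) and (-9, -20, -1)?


Midpoint = ((-9+-9)/2, (-10+-20)/2, (-10+-1)/2) = (-9, -15, -5.5)

(-9, -15, -5.5)


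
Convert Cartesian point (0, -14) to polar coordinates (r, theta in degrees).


r = sqrt(0^2 + (-14)^2) = 14
theta = atan2(-14, 0) = 270 degrees

r = 14, theta = 270 degrees


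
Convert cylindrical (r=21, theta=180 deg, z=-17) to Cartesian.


x = 21 * cos(180) = -21
y = 21 * sin(180) = 0
z = -17

(-21, 0, -17)


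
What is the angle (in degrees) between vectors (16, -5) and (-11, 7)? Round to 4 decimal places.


dot = 16*-11 + -5*7 = -211
|u| = 16.7631, |v| = 13.0384
cos(angle) = -0.9654
angle = 164.8828 degrees

164.8828 degrees


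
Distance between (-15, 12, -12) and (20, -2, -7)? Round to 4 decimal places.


d = sqrt((20--15)^2 + (-2-12)^2 + (-7--12)^2) = 38.0263

38.0263


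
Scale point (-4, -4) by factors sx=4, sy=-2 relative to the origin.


Scaling: (x*sx, y*sy) = (-4*4, -4*-2) = (-16, 8)

(-16, 8)


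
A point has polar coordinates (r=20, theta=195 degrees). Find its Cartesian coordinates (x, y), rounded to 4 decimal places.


x = 20 * cos(195) = -19.3185
y = 20 * sin(195) = -5.1764

(-19.3185, -5.1764)


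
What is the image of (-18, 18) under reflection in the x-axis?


Reflection across x-axis: (x, y) -> (x, -y)
(-18, 18) -> (-18, -18)

(-18, -18)


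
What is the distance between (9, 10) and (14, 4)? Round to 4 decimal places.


d = sqrt((14-9)^2 + (4-10)^2) = 7.8102

7.8102


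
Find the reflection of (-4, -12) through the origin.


Reflection through origin: (x, y) -> (-x, -y)
(-4, -12) -> (4, 12)

(4, 12)


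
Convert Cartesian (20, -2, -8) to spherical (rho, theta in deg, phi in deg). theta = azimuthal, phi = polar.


rho = sqrt(20^2 + (-2)^2 + (-8)^2) = 21.6333
theta = atan2(-2, 20) = 354.2894 deg
phi = acos(-8/21.6333) = 111.7033 deg

rho = 21.6333, theta = 354.2894 deg, phi = 111.7033 deg


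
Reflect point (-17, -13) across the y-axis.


Reflection across y-axis: (x, y) -> (-x, y)
(-17, -13) -> (17, -13)

(17, -13)


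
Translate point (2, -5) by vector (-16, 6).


Translation: (x+dx, y+dy) = (2+-16, -5+6) = (-14, 1)

(-14, 1)


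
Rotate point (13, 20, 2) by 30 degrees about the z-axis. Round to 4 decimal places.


x' = 13*cos(30) - 20*sin(30) = 1.2583
y' = 13*sin(30) + 20*cos(30) = 23.8205
z' = 2

(1.2583, 23.8205, 2)


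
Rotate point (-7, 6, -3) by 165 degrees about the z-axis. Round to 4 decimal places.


x' = -7*cos(165) - 6*sin(165) = 5.2086
y' = -7*sin(165) + 6*cos(165) = -7.6073
z' = -3

(5.2086, -7.6073, -3)


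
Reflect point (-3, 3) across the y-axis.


Reflection across y-axis: (x, y) -> (-x, y)
(-3, 3) -> (3, 3)

(3, 3)


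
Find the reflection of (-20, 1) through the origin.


Reflection through origin: (x, y) -> (-x, -y)
(-20, 1) -> (20, -1)

(20, -1)


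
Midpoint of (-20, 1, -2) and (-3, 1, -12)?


Midpoint = ((-20+-3)/2, (1+1)/2, (-2+-12)/2) = (-11.5, 1, -7)

(-11.5, 1, -7)


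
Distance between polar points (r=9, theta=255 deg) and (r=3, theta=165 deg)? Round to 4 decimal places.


d = sqrt(r1^2 + r2^2 - 2*r1*r2*cos(t2-t1))
d = sqrt(9^2 + 3^2 - 2*9*3*cos(165-255)) = 9.4868

9.4868


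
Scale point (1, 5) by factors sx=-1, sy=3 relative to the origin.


Scaling: (x*sx, y*sy) = (1*-1, 5*3) = (-1, 15)

(-1, 15)


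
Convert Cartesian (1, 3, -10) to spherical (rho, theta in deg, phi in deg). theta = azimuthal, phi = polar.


rho = sqrt(1^2 + 3^2 + (-10)^2) = 10.4881
theta = atan2(3, 1) = 71.5651 deg
phi = acos(-10/10.4881) = 162.4516 deg

rho = 10.4881, theta = 71.5651 deg, phi = 162.4516 deg


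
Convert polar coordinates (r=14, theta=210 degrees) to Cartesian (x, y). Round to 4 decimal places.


x = 14 * cos(210) = -12.1244
y = 14 * sin(210) = -7

(-12.1244, -7)


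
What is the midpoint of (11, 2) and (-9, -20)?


Midpoint = ((11+-9)/2, (2+-20)/2) = (1, -9)

(1, -9)


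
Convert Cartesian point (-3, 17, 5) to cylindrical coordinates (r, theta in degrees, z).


r = sqrt((-3)^2 + 17^2) = 17.2627
theta = atan2(17, -3) = 100.008 deg
z = 5

r = 17.2627, theta = 100.008 deg, z = 5


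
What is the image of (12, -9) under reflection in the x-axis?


Reflection across x-axis: (x, y) -> (x, -y)
(12, -9) -> (12, 9)

(12, 9)


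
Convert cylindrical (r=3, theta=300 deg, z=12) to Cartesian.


x = 3 * cos(300) = 1.5
y = 3 * sin(300) = -2.5981
z = 12

(1.5, -2.5981, 12)


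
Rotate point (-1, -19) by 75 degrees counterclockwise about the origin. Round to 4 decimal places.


x' = -1*cos(75) - -19*sin(75) = 18.0938
y' = -1*sin(75) + -19*cos(75) = -5.8835

(18.0938, -5.8835)


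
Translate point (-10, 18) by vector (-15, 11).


Translation: (x+dx, y+dy) = (-10+-15, 18+11) = (-25, 29)

(-25, 29)


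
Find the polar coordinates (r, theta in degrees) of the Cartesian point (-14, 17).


r = sqrt((-14)^2 + 17^2) = 22.0227
theta = atan2(17, -14) = 129.4725 degrees

r = 22.0227, theta = 129.4725 degrees


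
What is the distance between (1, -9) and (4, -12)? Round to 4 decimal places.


d = sqrt((4-1)^2 + (-12--9)^2) = 4.2426

4.2426


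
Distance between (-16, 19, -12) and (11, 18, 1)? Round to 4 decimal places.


d = sqrt((11--16)^2 + (18-19)^2 + (1--12)^2) = 29.9833

29.9833


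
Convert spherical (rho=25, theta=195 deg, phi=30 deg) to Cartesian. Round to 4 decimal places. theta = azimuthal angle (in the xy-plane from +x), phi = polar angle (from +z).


x = 25 * sin(30) * cos(195) = -12.0741
y = 25 * sin(30) * sin(195) = -3.2352
z = 25 * cos(30) = 21.6506

(-12.0741, -3.2352, 21.6506)


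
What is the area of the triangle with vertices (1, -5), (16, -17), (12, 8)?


Area = |x1(y2-y3) + x2(y3-y1) + x3(y1-y2)| / 2
= |1*(-17-8) + 16*(8--5) + 12*(-5--17)| / 2
= 163.5

163.5


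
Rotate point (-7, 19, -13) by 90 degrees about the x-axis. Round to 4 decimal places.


x' = -7
y' = 19*cos(90) - -13*sin(90) = 13
z' = 19*sin(90) + -13*cos(90) = 19

(-7, 13, 19)


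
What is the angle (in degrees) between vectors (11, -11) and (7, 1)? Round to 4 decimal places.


dot = 11*7 + -11*1 = 66
|u| = 15.5563, |v| = 7.0711
cos(angle) = 0.6
angle = 53.1301 degrees

53.1301 degrees


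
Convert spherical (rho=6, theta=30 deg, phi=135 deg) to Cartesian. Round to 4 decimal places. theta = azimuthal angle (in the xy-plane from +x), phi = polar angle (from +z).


x = 6 * sin(135) * cos(30) = 3.6742
y = 6 * sin(135) * sin(30) = 2.1213
z = 6 * cos(135) = -4.2426

(3.6742, 2.1213, -4.2426)


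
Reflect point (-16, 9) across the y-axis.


Reflection across y-axis: (x, y) -> (-x, y)
(-16, 9) -> (16, 9)

(16, 9)


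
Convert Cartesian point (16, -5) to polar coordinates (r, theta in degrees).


r = sqrt(16^2 + (-5)^2) = 16.7631
theta = atan2(-5, 16) = 342.646 degrees

r = 16.7631, theta = 342.646 degrees


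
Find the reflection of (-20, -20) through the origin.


Reflection through origin: (x, y) -> (-x, -y)
(-20, -20) -> (20, 20)

(20, 20)


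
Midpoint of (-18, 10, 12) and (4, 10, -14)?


Midpoint = ((-18+4)/2, (10+10)/2, (12+-14)/2) = (-7, 10, -1)

(-7, 10, -1)


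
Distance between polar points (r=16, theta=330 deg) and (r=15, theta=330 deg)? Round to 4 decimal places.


d = sqrt(r1^2 + r2^2 - 2*r1*r2*cos(t2-t1))
d = sqrt(16^2 + 15^2 - 2*16*15*cos(330-330)) = 1

1


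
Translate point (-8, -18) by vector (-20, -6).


Translation: (x+dx, y+dy) = (-8+-20, -18+-6) = (-28, -24)

(-28, -24)


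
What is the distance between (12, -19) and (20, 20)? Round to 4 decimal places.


d = sqrt((20-12)^2 + (20--19)^2) = 39.8121

39.8121


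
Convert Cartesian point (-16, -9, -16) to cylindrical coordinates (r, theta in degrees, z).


r = sqrt((-16)^2 + (-9)^2) = 18.3576
theta = atan2(-9, -16) = 209.3578 deg
z = -16

r = 18.3576, theta = 209.3578 deg, z = -16


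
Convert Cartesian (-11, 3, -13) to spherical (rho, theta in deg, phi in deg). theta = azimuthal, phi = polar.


rho = sqrt((-11)^2 + 3^2 + (-13)^2) = 17.2916
theta = atan2(3, -11) = 164.7449 deg
phi = acos(-13/17.2916) = 138.7474 deg

rho = 17.2916, theta = 164.7449 deg, phi = 138.7474 deg


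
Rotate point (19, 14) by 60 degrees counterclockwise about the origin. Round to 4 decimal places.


x' = 19*cos(60) - 14*sin(60) = -2.6244
y' = 19*sin(60) + 14*cos(60) = 23.4545

(-2.6244, 23.4545)


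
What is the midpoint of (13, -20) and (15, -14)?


Midpoint = ((13+15)/2, (-20+-14)/2) = (14, -17)

(14, -17)


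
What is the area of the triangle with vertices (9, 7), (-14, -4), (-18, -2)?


Area = |x1(y2-y3) + x2(y3-y1) + x3(y1-y2)| / 2
= |9*(-4--2) + -14*(-2-7) + -18*(7--4)| / 2
= 45

45


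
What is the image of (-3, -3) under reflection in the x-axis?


Reflection across x-axis: (x, y) -> (x, -y)
(-3, -3) -> (-3, 3)

(-3, 3)


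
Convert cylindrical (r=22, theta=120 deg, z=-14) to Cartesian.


x = 22 * cos(120) = -11
y = 22 * sin(120) = 19.0526
z = -14

(-11, 19.0526, -14)


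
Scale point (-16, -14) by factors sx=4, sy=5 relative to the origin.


Scaling: (x*sx, y*sy) = (-16*4, -14*5) = (-64, -70)

(-64, -70)


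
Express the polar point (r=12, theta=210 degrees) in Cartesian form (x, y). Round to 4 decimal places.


x = 12 * cos(210) = -10.3923
y = 12 * sin(210) = -6

(-10.3923, -6)


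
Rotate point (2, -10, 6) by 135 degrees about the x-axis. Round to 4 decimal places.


x' = 2
y' = -10*cos(135) - 6*sin(135) = 2.8284
z' = -10*sin(135) + 6*cos(135) = -11.3137

(2, 2.8284, -11.3137)


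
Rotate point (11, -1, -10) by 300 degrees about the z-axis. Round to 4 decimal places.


x' = 11*cos(300) - -1*sin(300) = 4.634
y' = 11*sin(300) + -1*cos(300) = -10.0263
z' = -10

(4.634, -10.0263, -10)


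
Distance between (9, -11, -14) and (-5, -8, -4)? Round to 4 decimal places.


d = sqrt((-5-9)^2 + (-8--11)^2 + (-4--14)^2) = 17.4642

17.4642


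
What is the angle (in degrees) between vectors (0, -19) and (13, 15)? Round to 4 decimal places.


dot = 0*13 + -19*15 = -285
|u| = 19, |v| = 19.8494
cos(angle) = -0.7557
angle = 139.0856 degrees

139.0856 degrees


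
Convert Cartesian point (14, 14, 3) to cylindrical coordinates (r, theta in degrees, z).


r = sqrt(14^2 + 14^2) = 19.799
theta = atan2(14, 14) = 45 deg
z = 3

r = 19.799, theta = 45 deg, z = 3


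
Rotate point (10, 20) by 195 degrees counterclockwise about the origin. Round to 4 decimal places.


x' = 10*cos(195) - 20*sin(195) = -4.4829
y' = 10*sin(195) + 20*cos(195) = -21.9067

(-4.4829, -21.9067)


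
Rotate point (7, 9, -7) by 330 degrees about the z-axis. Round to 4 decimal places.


x' = 7*cos(330) - 9*sin(330) = 10.5622
y' = 7*sin(330) + 9*cos(330) = 4.2942
z' = -7

(10.5622, 4.2942, -7)


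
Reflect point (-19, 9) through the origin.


Reflection through origin: (x, y) -> (-x, -y)
(-19, 9) -> (19, -9)

(19, -9)


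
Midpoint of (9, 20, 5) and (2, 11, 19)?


Midpoint = ((9+2)/2, (20+11)/2, (5+19)/2) = (5.5, 15.5, 12)

(5.5, 15.5, 12)


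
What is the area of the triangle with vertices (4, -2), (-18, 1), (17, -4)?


Area = |x1(y2-y3) + x2(y3-y1) + x3(y1-y2)| / 2
= |4*(1--4) + -18*(-4--2) + 17*(-2-1)| / 2
= 2.5

2.5


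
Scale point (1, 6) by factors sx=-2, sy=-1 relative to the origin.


Scaling: (x*sx, y*sy) = (1*-2, 6*-1) = (-2, -6)

(-2, -6)


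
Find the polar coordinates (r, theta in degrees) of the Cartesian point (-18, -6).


r = sqrt((-18)^2 + (-6)^2) = 18.9737
theta = atan2(-6, -18) = 198.4349 degrees

r = 18.9737, theta = 198.4349 degrees


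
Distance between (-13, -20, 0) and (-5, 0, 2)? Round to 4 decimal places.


d = sqrt((-5--13)^2 + (0--20)^2 + (2-0)^2) = 21.6333

21.6333


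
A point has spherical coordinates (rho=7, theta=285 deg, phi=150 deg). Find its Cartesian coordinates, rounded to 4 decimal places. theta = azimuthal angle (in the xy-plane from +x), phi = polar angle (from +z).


x = 7 * sin(150) * cos(285) = 0.9059
y = 7 * sin(150) * sin(285) = -3.3807
z = 7 * cos(150) = -6.0622

(0.9059, -3.3807, -6.0622)


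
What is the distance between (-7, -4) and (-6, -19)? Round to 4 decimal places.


d = sqrt((-6--7)^2 + (-19--4)^2) = 15.0333

15.0333


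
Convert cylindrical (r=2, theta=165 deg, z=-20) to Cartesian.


x = 2 * cos(165) = -1.9319
y = 2 * sin(165) = 0.5176
z = -20

(-1.9319, 0.5176, -20)


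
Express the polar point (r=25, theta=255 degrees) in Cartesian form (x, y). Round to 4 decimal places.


x = 25 * cos(255) = -6.4705
y = 25 * sin(255) = -24.1481

(-6.4705, -24.1481)


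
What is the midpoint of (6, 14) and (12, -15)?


Midpoint = ((6+12)/2, (14+-15)/2) = (9, -0.5)

(9, -0.5)


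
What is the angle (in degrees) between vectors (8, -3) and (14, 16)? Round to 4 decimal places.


dot = 8*14 + -3*16 = 64
|u| = 8.544, |v| = 21.2603
cos(angle) = 0.3523
angle = 69.3701 degrees

69.3701 degrees


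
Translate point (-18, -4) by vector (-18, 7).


Translation: (x+dx, y+dy) = (-18+-18, -4+7) = (-36, 3)

(-36, 3)


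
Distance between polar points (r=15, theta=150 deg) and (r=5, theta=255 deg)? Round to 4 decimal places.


d = sqrt(r1^2 + r2^2 - 2*r1*r2*cos(t2-t1))
d = sqrt(15^2 + 5^2 - 2*15*5*cos(255-150)) = 16.9948

16.9948


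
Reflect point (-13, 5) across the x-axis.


Reflection across x-axis: (x, y) -> (x, -y)
(-13, 5) -> (-13, -5)

(-13, -5)


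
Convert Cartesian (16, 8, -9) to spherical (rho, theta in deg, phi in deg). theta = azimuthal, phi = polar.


rho = sqrt(16^2 + 8^2 + (-9)^2) = 20.025
theta = atan2(8, 16) = 26.5651 deg
phi = acos(-9/20.025) = 116.7077 deg

rho = 20.025, theta = 26.5651 deg, phi = 116.7077 deg


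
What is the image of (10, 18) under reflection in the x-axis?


Reflection across x-axis: (x, y) -> (x, -y)
(10, 18) -> (10, -18)

(10, -18)


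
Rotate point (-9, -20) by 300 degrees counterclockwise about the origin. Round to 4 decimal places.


x' = -9*cos(300) - -20*sin(300) = -21.8205
y' = -9*sin(300) + -20*cos(300) = -2.2058

(-21.8205, -2.2058)


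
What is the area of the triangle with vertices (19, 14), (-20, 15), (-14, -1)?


Area = |x1(y2-y3) + x2(y3-y1) + x3(y1-y2)| / 2
= |19*(15--1) + -20*(-1-14) + -14*(14-15)| / 2
= 309

309


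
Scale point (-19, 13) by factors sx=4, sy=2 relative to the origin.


Scaling: (x*sx, y*sy) = (-19*4, 13*2) = (-76, 26)

(-76, 26)


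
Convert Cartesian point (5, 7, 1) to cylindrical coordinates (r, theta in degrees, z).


r = sqrt(5^2 + 7^2) = 8.6023
theta = atan2(7, 5) = 54.4623 deg
z = 1

r = 8.6023, theta = 54.4623 deg, z = 1


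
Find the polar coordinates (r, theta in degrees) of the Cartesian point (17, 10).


r = sqrt(17^2 + 10^2) = 19.7231
theta = atan2(10, 17) = 30.4655 degrees

r = 19.7231, theta = 30.4655 degrees


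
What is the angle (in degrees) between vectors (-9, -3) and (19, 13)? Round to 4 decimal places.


dot = -9*19 + -3*13 = -210
|u| = 9.4868, |v| = 23.0217
cos(angle) = -0.9615
angle = 164.0546 degrees

164.0546 degrees


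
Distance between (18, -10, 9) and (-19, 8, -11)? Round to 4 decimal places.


d = sqrt((-19-18)^2 + (8--10)^2 + (-11-9)^2) = 45.7493

45.7493


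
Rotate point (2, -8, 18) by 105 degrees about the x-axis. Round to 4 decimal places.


x' = 2
y' = -8*cos(105) - 18*sin(105) = -15.3161
z' = -8*sin(105) + 18*cos(105) = -12.3861

(2, -15.3161, -12.3861)


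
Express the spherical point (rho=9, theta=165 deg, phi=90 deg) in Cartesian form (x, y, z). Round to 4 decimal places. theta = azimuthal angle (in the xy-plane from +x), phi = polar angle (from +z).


x = 9 * sin(90) * cos(165) = -8.6933
y = 9 * sin(90) * sin(165) = 2.3294
z = 9 * cos(90) = 0

(-8.6933, 2.3294, 0)


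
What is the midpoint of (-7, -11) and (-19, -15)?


Midpoint = ((-7+-19)/2, (-11+-15)/2) = (-13, -13)

(-13, -13)


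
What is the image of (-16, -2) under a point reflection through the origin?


Reflection through origin: (x, y) -> (-x, -y)
(-16, -2) -> (16, 2)

(16, 2)


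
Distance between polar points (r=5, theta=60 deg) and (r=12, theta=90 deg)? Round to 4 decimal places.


d = sqrt(r1^2 + r2^2 - 2*r1*r2*cos(t2-t1))
d = sqrt(5^2 + 12^2 - 2*5*12*cos(90-60)) = 8.067

8.067


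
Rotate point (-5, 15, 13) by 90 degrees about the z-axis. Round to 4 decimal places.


x' = -5*cos(90) - 15*sin(90) = -15
y' = -5*sin(90) + 15*cos(90) = -5
z' = 13

(-15, -5, 13)


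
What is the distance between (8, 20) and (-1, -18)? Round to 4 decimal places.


d = sqrt((-1-8)^2 + (-18-20)^2) = 39.0512

39.0512


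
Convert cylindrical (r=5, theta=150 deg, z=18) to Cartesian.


x = 5 * cos(150) = -4.3301
y = 5 * sin(150) = 2.5
z = 18

(-4.3301, 2.5, 18)


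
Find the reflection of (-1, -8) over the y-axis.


Reflection across y-axis: (x, y) -> (-x, y)
(-1, -8) -> (1, -8)

(1, -8)


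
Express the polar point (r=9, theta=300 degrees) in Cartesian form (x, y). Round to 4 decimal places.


x = 9 * cos(300) = 4.5
y = 9 * sin(300) = -7.7942

(4.5, -7.7942)


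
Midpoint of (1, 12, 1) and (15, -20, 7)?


Midpoint = ((1+15)/2, (12+-20)/2, (1+7)/2) = (8, -4, 4)

(8, -4, 4)


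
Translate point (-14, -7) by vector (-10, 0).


Translation: (x+dx, y+dy) = (-14+-10, -7+0) = (-24, -7)

(-24, -7)


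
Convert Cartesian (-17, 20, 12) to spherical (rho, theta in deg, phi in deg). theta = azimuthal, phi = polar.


rho = sqrt((-17)^2 + 20^2 + 12^2) = 28.8617
theta = atan2(20, -17) = 130.3645 deg
phi = acos(12/28.8617) = 65.4318 deg

rho = 28.8617, theta = 130.3645 deg, phi = 65.4318 deg


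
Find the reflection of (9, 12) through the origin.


Reflection through origin: (x, y) -> (-x, -y)
(9, 12) -> (-9, -12)

(-9, -12)


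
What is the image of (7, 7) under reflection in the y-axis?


Reflection across y-axis: (x, y) -> (-x, y)
(7, 7) -> (-7, 7)

(-7, 7)


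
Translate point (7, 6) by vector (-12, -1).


Translation: (x+dx, y+dy) = (7+-12, 6+-1) = (-5, 5)

(-5, 5)


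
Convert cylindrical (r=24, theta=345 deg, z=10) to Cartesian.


x = 24 * cos(345) = 23.1822
y = 24 * sin(345) = -6.2117
z = 10

(23.1822, -6.2117, 10)


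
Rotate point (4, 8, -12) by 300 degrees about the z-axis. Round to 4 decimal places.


x' = 4*cos(300) - 8*sin(300) = 8.9282
y' = 4*sin(300) + 8*cos(300) = 0.5359
z' = -12

(8.9282, 0.5359, -12)


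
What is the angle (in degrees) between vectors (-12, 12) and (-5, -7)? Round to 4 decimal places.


dot = -12*-5 + 12*-7 = -24
|u| = 16.9706, |v| = 8.6023
cos(angle) = -0.1644
angle = 99.4623 degrees

99.4623 degrees


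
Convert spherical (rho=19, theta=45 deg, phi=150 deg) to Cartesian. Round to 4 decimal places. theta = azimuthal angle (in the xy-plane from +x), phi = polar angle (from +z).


x = 19 * sin(150) * cos(45) = 6.7175
y = 19 * sin(150) * sin(45) = 6.7175
z = 19 * cos(150) = -16.4545

(6.7175, 6.7175, -16.4545)


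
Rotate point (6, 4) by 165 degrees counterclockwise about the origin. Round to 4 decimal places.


x' = 6*cos(165) - 4*sin(165) = -6.8308
y' = 6*sin(165) + 4*cos(165) = -2.3108

(-6.8308, -2.3108)


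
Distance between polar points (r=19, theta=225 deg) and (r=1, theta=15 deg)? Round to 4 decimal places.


d = sqrt(r1^2 + r2^2 - 2*r1*r2*cos(t2-t1))
d = sqrt(19^2 + 1^2 - 2*19*1*cos(15-225)) = 19.8723

19.8723


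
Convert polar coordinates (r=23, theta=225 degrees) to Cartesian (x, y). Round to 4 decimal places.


x = 23 * cos(225) = -16.2635
y = 23 * sin(225) = -16.2635

(-16.2635, -16.2635)


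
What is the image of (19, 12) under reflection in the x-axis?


Reflection across x-axis: (x, y) -> (x, -y)
(19, 12) -> (19, -12)

(19, -12)


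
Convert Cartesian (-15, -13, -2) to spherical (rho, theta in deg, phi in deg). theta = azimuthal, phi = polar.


rho = sqrt((-15)^2 + (-13)^2 + (-2)^2) = 19.9499
theta = atan2(-13, -15) = 220.9144 deg
phi = acos(-2/19.9499) = 95.7536 deg

rho = 19.9499, theta = 220.9144 deg, phi = 95.7536 deg


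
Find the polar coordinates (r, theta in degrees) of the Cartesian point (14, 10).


r = sqrt(14^2 + 10^2) = 17.2047
theta = atan2(10, 14) = 35.5377 degrees

r = 17.2047, theta = 35.5377 degrees


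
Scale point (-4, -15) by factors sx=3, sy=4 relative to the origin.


Scaling: (x*sx, y*sy) = (-4*3, -15*4) = (-12, -60)

(-12, -60)


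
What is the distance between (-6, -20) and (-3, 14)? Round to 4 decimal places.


d = sqrt((-3--6)^2 + (14--20)^2) = 34.1321

34.1321


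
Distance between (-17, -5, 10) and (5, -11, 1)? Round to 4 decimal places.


d = sqrt((5--17)^2 + (-11--5)^2 + (1-10)^2) = 24.5153

24.5153


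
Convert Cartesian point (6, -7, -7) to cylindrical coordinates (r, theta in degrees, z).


r = sqrt(6^2 + (-7)^2) = 9.2195
theta = atan2(-7, 6) = 310.6013 deg
z = -7

r = 9.2195, theta = 310.6013 deg, z = -7


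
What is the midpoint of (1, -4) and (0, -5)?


Midpoint = ((1+0)/2, (-4+-5)/2) = (0.5, -4.5)

(0.5, -4.5)


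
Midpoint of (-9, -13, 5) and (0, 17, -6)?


Midpoint = ((-9+0)/2, (-13+17)/2, (5+-6)/2) = (-4.5, 2, -0.5)

(-4.5, 2, -0.5)


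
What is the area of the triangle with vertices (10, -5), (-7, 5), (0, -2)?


Area = |x1(y2-y3) + x2(y3-y1) + x3(y1-y2)| / 2
= |10*(5--2) + -7*(-2--5) + 0*(-5-5)| / 2
= 24.5

24.5


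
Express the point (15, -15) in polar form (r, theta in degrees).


r = sqrt(15^2 + (-15)^2) = 21.2132
theta = atan2(-15, 15) = 315 degrees

r = 21.2132, theta = 315 degrees


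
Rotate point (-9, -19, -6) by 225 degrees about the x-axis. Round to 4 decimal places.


x' = -9
y' = -19*cos(225) - -6*sin(225) = 9.1924
z' = -19*sin(225) + -6*cos(225) = 17.6777

(-9, 9.1924, 17.6777)


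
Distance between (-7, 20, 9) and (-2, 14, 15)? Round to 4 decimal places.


d = sqrt((-2--7)^2 + (14-20)^2 + (15-9)^2) = 9.8489

9.8489


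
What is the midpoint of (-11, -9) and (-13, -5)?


Midpoint = ((-11+-13)/2, (-9+-5)/2) = (-12, -7)

(-12, -7)


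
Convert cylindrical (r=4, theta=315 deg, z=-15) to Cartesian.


x = 4 * cos(315) = 2.8284
y = 4 * sin(315) = -2.8284
z = -15

(2.8284, -2.8284, -15)


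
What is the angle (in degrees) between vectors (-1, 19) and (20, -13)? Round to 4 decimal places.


dot = -1*20 + 19*-13 = -267
|u| = 19.0263, |v| = 23.8537
cos(angle) = -0.5883
angle = 126.0367 degrees

126.0367 degrees


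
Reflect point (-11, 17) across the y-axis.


Reflection across y-axis: (x, y) -> (-x, y)
(-11, 17) -> (11, 17)

(11, 17)


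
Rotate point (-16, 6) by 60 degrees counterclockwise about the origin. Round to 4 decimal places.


x' = -16*cos(60) - 6*sin(60) = -13.1962
y' = -16*sin(60) + 6*cos(60) = -10.8564

(-13.1962, -10.8564)


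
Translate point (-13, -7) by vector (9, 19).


Translation: (x+dx, y+dy) = (-13+9, -7+19) = (-4, 12)

(-4, 12)


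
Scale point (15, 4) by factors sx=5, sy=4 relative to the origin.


Scaling: (x*sx, y*sy) = (15*5, 4*4) = (75, 16)

(75, 16)


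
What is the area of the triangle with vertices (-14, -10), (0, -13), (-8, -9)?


Area = |x1(y2-y3) + x2(y3-y1) + x3(y1-y2)| / 2
= |-14*(-13--9) + 0*(-9--10) + -8*(-10--13)| / 2
= 16

16


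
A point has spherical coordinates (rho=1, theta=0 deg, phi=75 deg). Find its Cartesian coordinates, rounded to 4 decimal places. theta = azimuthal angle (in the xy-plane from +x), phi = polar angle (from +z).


x = 1 * sin(75) * cos(0) = 0.9659
y = 1 * sin(75) * sin(0) = 0
z = 1 * cos(75) = 0.2588

(0.9659, 0, 0.2588)


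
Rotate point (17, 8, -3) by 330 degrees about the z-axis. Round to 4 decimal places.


x' = 17*cos(330) - 8*sin(330) = 18.7224
y' = 17*sin(330) + 8*cos(330) = -1.5718
z' = -3

(18.7224, -1.5718, -3)


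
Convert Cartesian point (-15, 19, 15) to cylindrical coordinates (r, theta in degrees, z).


r = sqrt((-15)^2 + 19^2) = 24.2074
theta = atan2(19, -15) = 128.2902 deg
z = 15

r = 24.2074, theta = 128.2902 deg, z = 15


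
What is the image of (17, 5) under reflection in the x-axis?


Reflection across x-axis: (x, y) -> (x, -y)
(17, 5) -> (17, -5)

(17, -5)


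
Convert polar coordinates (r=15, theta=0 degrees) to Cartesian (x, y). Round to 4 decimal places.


x = 15 * cos(0) = 15
y = 15 * sin(0) = 0

(15, 0)


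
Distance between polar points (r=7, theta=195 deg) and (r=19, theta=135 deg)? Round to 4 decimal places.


d = sqrt(r1^2 + r2^2 - 2*r1*r2*cos(t2-t1))
d = sqrt(7^2 + 19^2 - 2*7*19*cos(135-195)) = 16.6433

16.6433


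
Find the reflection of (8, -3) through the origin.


Reflection through origin: (x, y) -> (-x, -y)
(8, -3) -> (-8, 3)

(-8, 3)


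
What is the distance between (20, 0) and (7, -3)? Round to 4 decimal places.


d = sqrt((7-20)^2 + (-3-0)^2) = 13.3417

13.3417


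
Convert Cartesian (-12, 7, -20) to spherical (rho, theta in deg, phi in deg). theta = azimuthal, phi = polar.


rho = sqrt((-12)^2 + 7^2 + (-20)^2) = 24.3516
theta = atan2(7, -12) = 149.7436 deg
phi = acos(-20/24.3516) = 145.2153 deg

rho = 24.3516, theta = 149.7436 deg, phi = 145.2153 deg


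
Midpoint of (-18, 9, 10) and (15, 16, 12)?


Midpoint = ((-18+15)/2, (9+16)/2, (10+12)/2) = (-1.5, 12.5, 11)

(-1.5, 12.5, 11)


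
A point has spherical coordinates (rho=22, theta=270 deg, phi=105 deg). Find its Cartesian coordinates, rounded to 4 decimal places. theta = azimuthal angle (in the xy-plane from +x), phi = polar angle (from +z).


x = 22 * sin(105) * cos(270) = 0
y = 22 * sin(105) * sin(270) = -21.2504
z = 22 * cos(105) = -5.694

(0, -21.2504, -5.694)


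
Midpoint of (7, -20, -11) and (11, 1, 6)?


Midpoint = ((7+11)/2, (-20+1)/2, (-11+6)/2) = (9, -9.5, -2.5)

(9, -9.5, -2.5)


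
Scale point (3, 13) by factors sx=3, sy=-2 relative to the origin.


Scaling: (x*sx, y*sy) = (3*3, 13*-2) = (9, -26)

(9, -26)


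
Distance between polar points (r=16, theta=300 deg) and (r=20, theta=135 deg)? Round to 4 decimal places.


d = sqrt(r1^2 + r2^2 - 2*r1*r2*cos(t2-t1))
d = sqrt(16^2 + 20^2 - 2*16*20*cos(135-300)) = 35.6958

35.6958


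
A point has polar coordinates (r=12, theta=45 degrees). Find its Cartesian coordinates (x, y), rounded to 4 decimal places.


x = 12 * cos(45) = 8.4853
y = 12 * sin(45) = 8.4853

(8.4853, 8.4853)


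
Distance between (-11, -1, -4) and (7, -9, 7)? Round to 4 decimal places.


d = sqrt((7--11)^2 + (-9--1)^2 + (7--4)^2) = 22.561

22.561


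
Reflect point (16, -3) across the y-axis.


Reflection across y-axis: (x, y) -> (-x, y)
(16, -3) -> (-16, -3)

(-16, -3)


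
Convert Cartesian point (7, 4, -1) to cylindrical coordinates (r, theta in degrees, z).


r = sqrt(7^2 + 4^2) = 8.0623
theta = atan2(4, 7) = 29.7449 deg
z = -1

r = 8.0623, theta = 29.7449 deg, z = -1


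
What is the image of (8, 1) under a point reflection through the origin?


Reflection through origin: (x, y) -> (-x, -y)
(8, 1) -> (-8, -1)

(-8, -1)


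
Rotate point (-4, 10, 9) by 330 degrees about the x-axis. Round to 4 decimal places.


x' = -4
y' = 10*cos(330) - 9*sin(330) = 13.1603
z' = 10*sin(330) + 9*cos(330) = 2.7942

(-4, 13.1603, 2.7942)


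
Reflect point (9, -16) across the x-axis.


Reflection across x-axis: (x, y) -> (x, -y)
(9, -16) -> (9, 16)

(9, 16)


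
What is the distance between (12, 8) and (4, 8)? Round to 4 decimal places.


d = sqrt((4-12)^2 + (8-8)^2) = 8

8


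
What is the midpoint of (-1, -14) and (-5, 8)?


Midpoint = ((-1+-5)/2, (-14+8)/2) = (-3, -3)

(-3, -3)


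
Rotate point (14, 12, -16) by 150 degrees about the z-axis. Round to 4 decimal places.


x' = 14*cos(150) - 12*sin(150) = -18.1244
y' = 14*sin(150) + 12*cos(150) = -3.3923
z' = -16

(-18.1244, -3.3923, -16)


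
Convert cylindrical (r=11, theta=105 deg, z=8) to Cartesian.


x = 11 * cos(105) = -2.847
y = 11 * sin(105) = 10.6252
z = 8

(-2.847, 10.6252, 8)


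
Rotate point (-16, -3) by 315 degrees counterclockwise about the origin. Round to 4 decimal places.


x' = -16*cos(315) - -3*sin(315) = -13.435
y' = -16*sin(315) + -3*cos(315) = 9.1924

(-13.435, 9.1924)


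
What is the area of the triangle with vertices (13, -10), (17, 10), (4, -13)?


Area = |x1(y2-y3) + x2(y3-y1) + x3(y1-y2)| / 2
= |13*(10--13) + 17*(-13--10) + 4*(-10-10)| / 2
= 84

84


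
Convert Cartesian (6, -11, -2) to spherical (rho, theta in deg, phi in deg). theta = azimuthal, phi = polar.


rho = sqrt(6^2 + (-11)^2 + (-2)^2) = 12.6886
theta = atan2(-11, 6) = 298.6105 deg
phi = acos(-2/12.6886) = 99.0689 deg

rho = 12.6886, theta = 298.6105 deg, phi = 99.0689 deg


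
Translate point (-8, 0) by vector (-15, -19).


Translation: (x+dx, y+dy) = (-8+-15, 0+-19) = (-23, -19)

(-23, -19)


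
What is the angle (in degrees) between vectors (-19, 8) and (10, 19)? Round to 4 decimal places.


dot = -19*10 + 8*19 = -38
|u| = 20.6155, |v| = 21.4709
cos(angle) = -0.0858
angle = 94.9249 degrees

94.9249 degrees


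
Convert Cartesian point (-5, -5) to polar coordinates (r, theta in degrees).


r = sqrt((-5)^2 + (-5)^2) = 7.0711
theta = atan2(-5, -5) = 225 degrees

r = 7.0711, theta = 225 degrees


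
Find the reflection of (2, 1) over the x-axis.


Reflection across x-axis: (x, y) -> (x, -y)
(2, 1) -> (2, -1)

(2, -1)


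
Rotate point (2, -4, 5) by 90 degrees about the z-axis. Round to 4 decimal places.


x' = 2*cos(90) - -4*sin(90) = 4
y' = 2*sin(90) + -4*cos(90) = 2
z' = 5

(4, 2, 5)


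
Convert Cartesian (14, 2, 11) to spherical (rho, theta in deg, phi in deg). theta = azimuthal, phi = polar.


rho = sqrt(14^2 + 2^2 + 11^2) = 17.9165
theta = atan2(2, 14) = 8.1301 deg
phi = acos(11/17.9165) = 52.1236 deg

rho = 17.9165, theta = 8.1301 deg, phi = 52.1236 deg


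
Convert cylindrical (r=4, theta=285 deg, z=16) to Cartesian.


x = 4 * cos(285) = 1.0353
y = 4 * sin(285) = -3.8637
z = 16

(1.0353, -3.8637, 16)


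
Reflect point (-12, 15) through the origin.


Reflection through origin: (x, y) -> (-x, -y)
(-12, 15) -> (12, -15)

(12, -15)


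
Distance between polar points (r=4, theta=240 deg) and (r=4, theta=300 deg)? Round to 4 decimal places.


d = sqrt(r1^2 + r2^2 - 2*r1*r2*cos(t2-t1))
d = sqrt(4^2 + 4^2 - 2*4*4*cos(300-240)) = 4

4


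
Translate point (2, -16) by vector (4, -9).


Translation: (x+dx, y+dy) = (2+4, -16+-9) = (6, -25)

(6, -25)


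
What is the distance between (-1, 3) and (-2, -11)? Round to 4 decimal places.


d = sqrt((-2--1)^2 + (-11-3)^2) = 14.0357

14.0357


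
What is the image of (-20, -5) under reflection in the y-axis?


Reflection across y-axis: (x, y) -> (-x, y)
(-20, -5) -> (20, -5)

(20, -5)


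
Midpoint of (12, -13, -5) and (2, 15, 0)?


Midpoint = ((12+2)/2, (-13+15)/2, (-5+0)/2) = (7, 1, -2.5)

(7, 1, -2.5)


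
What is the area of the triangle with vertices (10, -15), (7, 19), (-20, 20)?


Area = |x1(y2-y3) + x2(y3-y1) + x3(y1-y2)| / 2
= |10*(19-20) + 7*(20--15) + -20*(-15-19)| / 2
= 457.5

457.5


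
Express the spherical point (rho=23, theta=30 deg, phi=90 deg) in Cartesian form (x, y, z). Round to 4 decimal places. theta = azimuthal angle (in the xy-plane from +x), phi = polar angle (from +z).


x = 23 * sin(90) * cos(30) = 19.9186
y = 23 * sin(90) * sin(30) = 11.5
z = 23 * cos(90) = 0

(19.9186, 11.5, 0)


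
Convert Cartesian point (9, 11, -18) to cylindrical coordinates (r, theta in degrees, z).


r = sqrt(9^2 + 11^2) = 14.2127
theta = atan2(11, 9) = 50.7106 deg
z = -18

r = 14.2127, theta = 50.7106 deg, z = -18


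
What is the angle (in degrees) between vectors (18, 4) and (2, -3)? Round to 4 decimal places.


dot = 18*2 + 4*-3 = 24
|u| = 18.4391, |v| = 3.6056
cos(angle) = 0.361
angle = 68.8387 degrees

68.8387 degrees


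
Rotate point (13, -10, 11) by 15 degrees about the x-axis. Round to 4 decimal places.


x' = 13
y' = -10*cos(15) - 11*sin(15) = -12.5063
z' = -10*sin(15) + 11*cos(15) = 8.037

(13, -12.5063, 8.037)


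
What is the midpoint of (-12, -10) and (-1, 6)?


Midpoint = ((-12+-1)/2, (-10+6)/2) = (-6.5, -2)

(-6.5, -2)


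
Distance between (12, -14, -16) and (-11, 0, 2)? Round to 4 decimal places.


d = sqrt((-11-12)^2 + (0--14)^2 + (2--16)^2) = 32.3883

32.3883


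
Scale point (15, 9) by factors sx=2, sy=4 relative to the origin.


Scaling: (x*sx, y*sy) = (15*2, 9*4) = (30, 36)

(30, 36)


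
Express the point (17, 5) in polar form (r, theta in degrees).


r = sqrt(17^2 + 5^2) = 17.72
theta = atan2(5, 17) = 16.3895 degrees

r = 17.72, theta = 16.3895 degrees


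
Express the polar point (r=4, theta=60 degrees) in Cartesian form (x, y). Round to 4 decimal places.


x = 4 * cos(60) = 2
y = 4 * sin(60) = 3.4641

(2, 3.4641)


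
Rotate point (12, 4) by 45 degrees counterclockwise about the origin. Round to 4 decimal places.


x' = 12*cos(45) - 4*sin(45) = 5.6569
y' = 12*sin(45) + 4*cos(45) = 11.3137

(5.6569, 11.3137)


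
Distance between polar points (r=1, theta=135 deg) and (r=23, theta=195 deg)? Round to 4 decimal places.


d = sqrt(r1^2 + r2^2 - 2*r1*r2*cos(t2-t1))
d = sqrt(1^2 + 23^2 - 2*1*23*cos(195-135)) = 22.5167

22.5167


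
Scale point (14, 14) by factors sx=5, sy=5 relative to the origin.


Scaling: (x*sx, y*sy) = (14*5, 14*5) = (70, 70)

(70, 70)


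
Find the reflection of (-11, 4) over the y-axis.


Reflection across y-axis: (x, y) -> (-x, y)
(-11, 4) -> (11, 4)

(11, 4)


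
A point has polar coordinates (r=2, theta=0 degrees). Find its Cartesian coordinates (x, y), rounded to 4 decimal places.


x = 2 * cos(0) = 2
y = 2 * sin(0) = 0

(2, 0)


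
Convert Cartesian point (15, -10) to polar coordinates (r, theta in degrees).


r = sqrt(15^2 + (-10)^2) = 18.0278
theta = atan2(-10, 15) = 326.3099 degrees

r = 18.0278, theta = 326.3099 degrees


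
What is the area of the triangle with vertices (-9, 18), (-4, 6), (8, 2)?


Area = |x1(y2-y3) + x2(y3-y1) + x3(y1-y2)| / 2
= |-9*(6-2) + -4*(2-18) + 8*(18-6)| / 2
= 62

62


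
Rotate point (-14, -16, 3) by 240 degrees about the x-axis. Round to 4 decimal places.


x' = -14
y' = -16*cos(240) - 3*sin(240) = 10.5981
z' = -16*sin(240) + 3*cos(240) = 12.3564

(-14, 10.5981, 12.3564)


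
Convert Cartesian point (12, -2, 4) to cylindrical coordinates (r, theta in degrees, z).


r = sqrt(12^2 + (-2)^2) = 12.1655
theta = atan2(-2, 12) = 350.5377 deg
z = 4

r = 12.1655, theta = 350.5377 deg, z = 4


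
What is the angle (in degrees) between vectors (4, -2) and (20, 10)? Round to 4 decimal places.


dot = 4*20 + -2*10 = 60
|u| = 4.4721, |v| = 22.3607
cos(angle) = 0.6
angle = 53.1301 degrees

53.1301 degrees


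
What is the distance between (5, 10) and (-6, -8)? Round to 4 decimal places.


d = sqrt((-6-5)^2 + (-8-10)^2) = 21.095

21.095


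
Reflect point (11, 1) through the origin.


Reflection through origin: (x, y) -> (-x, -y)
(11, 1) -> (-11, -1)

(-11, -1)


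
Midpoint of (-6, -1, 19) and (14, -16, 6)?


Midpoint = ((-6+14)/2, (-1+-16)/2, (19+6)/2) = (4, -8.5, 12.5)

(4, -8.5, 12.5)


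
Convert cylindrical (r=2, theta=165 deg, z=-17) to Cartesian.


x = 2 * cos(165) = -1.9319
y = 2 * sin(165) = 0.5176
z = -17

(-1.9319, 0.5176, -17)


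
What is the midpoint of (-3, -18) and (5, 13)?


Midpoint = ((-3+5)/2, (-18+13)/2) = (1, -2.5)

(1, -2.5)


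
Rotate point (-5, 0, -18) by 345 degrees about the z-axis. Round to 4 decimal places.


x' = -5*cos(345) - 0*sin(345) = -4.8296
y' = -5*sin(345) + 0*cos(345) = 1.2941
z' = -18

(-4.8296, 1.2941, -18)


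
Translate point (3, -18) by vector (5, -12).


Translation: (x+dx, y+dy) = (3+5, -18+-12) = (8, -30)

(8, -30)


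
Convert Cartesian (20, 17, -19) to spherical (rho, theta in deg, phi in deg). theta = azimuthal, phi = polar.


rho = sqrt(20^2 + 17^2 + (-19)^2) = 32.4037
theta = atan2(17, 20) = 40.3645 deg
phi = acos(-19/32.4037) = 125.8986 deg

rho = 32.4037, theta = 40.3645 deg, phi = 125.8986 deg


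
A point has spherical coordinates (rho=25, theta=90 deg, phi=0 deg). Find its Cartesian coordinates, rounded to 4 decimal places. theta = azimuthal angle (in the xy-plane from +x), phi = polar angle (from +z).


x = 25 * sin(0) * cos(90) = 0
y = 25 * sin(0) * sin(90) = 0
z = 25 * cos(0) = 25

(0, 0, 25)


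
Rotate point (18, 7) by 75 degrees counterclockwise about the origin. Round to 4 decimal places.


x' = 18*cos(75) - 7*sin(75) = -2.1027
y' = 18*sin(75) + 7*cos(75) = 19.1984

(-2.1027, 19.1984)


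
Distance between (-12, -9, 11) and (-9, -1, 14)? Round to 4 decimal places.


d = sqrt((-9--12)^2 + (-1--9)^2 + (14-11)^2) = 9.0554

9.0554


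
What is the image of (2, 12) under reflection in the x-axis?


Reflection across x-axis: (x, y) -> (x, -y)
(2, 12) -> (2, -12)

(2, -12)


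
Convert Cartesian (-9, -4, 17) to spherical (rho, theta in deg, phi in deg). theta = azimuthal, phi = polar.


rho = sqrt((-9)^2 + (-4)^2 + 17^2) = 19.6469
theta = atan2(-4, -9) = 203.9625 deg
phi = acos(17/19.6469) = 30.0856 deg

rho = 19.6469, theta = 203.9625 deg, phi = 30.0856 deg


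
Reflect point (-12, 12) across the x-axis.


Reflection across x-axis: (x, y) -> (x, -y)
(-12, 12) -> (-12, -12)

(-12, -12)


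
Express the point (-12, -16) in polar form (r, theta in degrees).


r = sqrt((-12)^2 + (-16)^2) = 20
theta = atan2(-16, -12) = 233.1301 degrees

r = 20, theta = 233.1301 degrees


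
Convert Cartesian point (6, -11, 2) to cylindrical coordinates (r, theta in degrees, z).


r = sqrt(6^2 + (-11)^2) = 12.53
theta = atan2(-11, 6) = 298.6105 deg
z = 2

r = 12.53, theta = 298.6105 deg, z = 2


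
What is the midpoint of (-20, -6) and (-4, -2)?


Midpoint = ((-20+-4)/2, (-6+-2)/2) = (-12, -4)

(-12, -4)


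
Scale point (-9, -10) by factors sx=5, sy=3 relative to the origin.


Scaling: (x*sx, y*sy) = (-9*5, -10*3) = (-45, -30)

(-45, -30)


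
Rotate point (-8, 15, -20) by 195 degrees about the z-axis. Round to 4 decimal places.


x' = -8*cos(195) - 15*sin(195) = 11.6097
y' = -8*sin(195) + 15*cos(195) = -12.4183
z' = -20

(11.6097, -12.4183, -20)


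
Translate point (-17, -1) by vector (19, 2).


Translation: (x+dx, y+dy) = (-17+19, -1+2) = (2, 1)

(2, 1)


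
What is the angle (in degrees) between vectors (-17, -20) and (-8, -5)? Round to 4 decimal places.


dot = -17*-8 + -20*-5 = 236
|u| = 26.2488, |v| = 9.434
cos(angle) = 0.953
angle = 17.6301 degrees

17.6301 degrees


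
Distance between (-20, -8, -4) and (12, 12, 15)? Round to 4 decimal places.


d = sqrt((12--20)^2 + (12--8)^2 + (15--4)^2) = 42.2493

42.2493


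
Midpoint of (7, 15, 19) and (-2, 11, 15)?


Midpoint = ((7+-2)/2, (15+11)/2, (19+15)/2) = (2.5, 13, 17)

(2.5, 13, 17)


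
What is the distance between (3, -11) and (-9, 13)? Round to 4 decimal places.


d = sqrt((-9-3)^2 + (13--11)^2) = 26.8328

26.8328


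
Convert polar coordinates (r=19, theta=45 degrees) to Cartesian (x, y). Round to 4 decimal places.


x = 19 * cos(45) = 13.435
y = 19 * sin(45) = 13.435

(13.435, 13.435)


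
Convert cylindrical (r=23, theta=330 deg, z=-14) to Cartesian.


x = 23 * cos(330) = 19.9186
y = 23 * sin(330) = -11.5
z = -14

(19.9186, -11.5, -14)
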